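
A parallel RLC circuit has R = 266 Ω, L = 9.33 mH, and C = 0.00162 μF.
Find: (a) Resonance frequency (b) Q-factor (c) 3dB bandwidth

Step 1 — Resonance: ω₀ = 1/√(LC) = 1/√(0.00933·1.62e-09) = 2.572e+05 rad/s.
Step 2 — f₀ = ω₀/(2π) = 4.094e+04 Hz.
Step 3 — Parallel Q: Q = R/(ω₀L) = 266/(2.572e+05·0.00933) = 0.1108.
Step 4 — Bandwidth: Δω = ω₀/Q = 2.321e+06 rad/s; BW = Δω/(2π) = 3.693e+05 Hz.

(a) f₀ = 4.094e+04 Hz  (b) Q = 0.1108  (c) BW = 3.693e+05 Hz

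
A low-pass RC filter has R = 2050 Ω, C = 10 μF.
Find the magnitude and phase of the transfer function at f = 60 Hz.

Step 1 — Angular frequency: ω = 2π·60 = 377 rad/s.
Step 2 — Transfer function: H(jω) = 1/(1 + jωRC).
Step 3 — Denominator: 1 + jωRC = 1 + j·377·2050·1e-05 = 1 + j7.728.
Step 4 — H = 0.01647 - j0.1273.
Step 5 — Magnitude: |H| = 0.1283 (-17.8 dB); phase: φ = -82.6°.

|H| = 0.1283 (-17.8 dB), φ = -82.6°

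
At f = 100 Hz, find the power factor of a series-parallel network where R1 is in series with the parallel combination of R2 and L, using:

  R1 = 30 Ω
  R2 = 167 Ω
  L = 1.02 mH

Step 1 — Angular frequency: ω = 2π·f = 2π·100 = 628.3 rad/s.
Step 2 — Component impedances:
  R1: Z = R = 30 Ω
  R2: Z = R = 167 Ω
  L: Z = jωL = j·628.3·0.00102 = 0 + j0.6409 Ω
Step 3 — Parallel branch: R2 || L = 1/(1/R2 + 1/L) = 0.002459 + j0.6409 Ω.
Step 4 — Series with R1: Z_total = R1 + (R2 || L) = 30 + j0.6409 Ω = 30.01∠1.2° Ω.
Step 5 — Power factor: PF = cos(φ) = Re(Z)/|Z| = 30.002/30.009 = 0.9998.
Step 6 — Type: Im(Z) = 0.6409 ⇒ lagging (phase φ = 1.2°).

PF = 0.9998 (lagging, φ = 1.2°)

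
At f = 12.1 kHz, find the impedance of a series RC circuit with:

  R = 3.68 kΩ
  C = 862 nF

Step 1 — Angular frequency: ω = 2π·f = 2π·1.21e+04 = 7.603e+04 rad/s.
Step 2 — Component impedances:
  R: Z = R = 3680 Ω
  C: Z = 1/(jωC) = -j/(ω·C) = 0 - j15.26 Ω
Step 3 — Series combination: Z_total = R + C = 3680 - j15.26 Ω = 3680∠-0.2° Ω.

Z = 3680 - j15.26 Ω = 3680∠-0.2° Ω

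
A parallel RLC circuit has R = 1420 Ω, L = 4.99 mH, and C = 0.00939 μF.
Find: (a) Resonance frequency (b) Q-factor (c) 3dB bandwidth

Step 1 — Resonance: ω₀ = 1/√(LC) = 1/√(0.00499·9.39e-09) = 1.461e+05 rad/s.
Step 2 — f₀ = ω₀/(2π) = 2.325e+04 Hz.
Step 3 — Parallel Q: Q = R/(ω₀L) = 1420/(1.461e+05·0.00499) = 1.948.
Step 4 — Bandwidth: Δω = ω₀/Q = 7.5e+04 rad/s; BW = Δω/(2π) = 1.194e+04 Hz.

(a) f₀ = 2.325e+04 Hz  (b) Q = 1.948  (c) BW = 1.194e+04 Hz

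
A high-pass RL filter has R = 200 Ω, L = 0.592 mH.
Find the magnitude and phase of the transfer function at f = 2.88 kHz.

Step 1 — Angular frequency: ω = 2π·2880 = 1.81e+04 rad/s.
Step 2 — Transfer function: H(jω) = jωL/(R + jωL).
Step 3 — Numerator jωL = j·10.71; denominator R + jωL = 200 + j10.71.
Step 4 — H = 0.002861 + j0.05341.
Step 5 — Magnitude: |H| = 0.05349 (-25.4 dB); phase: φ = 86.9°.

|H| = 0.05349 (-25.4 dB), φ = 86.9°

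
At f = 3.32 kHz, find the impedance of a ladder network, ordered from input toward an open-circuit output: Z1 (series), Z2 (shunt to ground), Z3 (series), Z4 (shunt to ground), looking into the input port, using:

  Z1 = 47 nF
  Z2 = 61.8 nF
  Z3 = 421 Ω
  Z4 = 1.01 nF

Step 1 — Angular frequency: ω = 2π·f = 2π·3320 = 2.086e+04 rad/s.
Step 2 — Component impedances:
  Z1: Z = 1/(jωC) = -j/(ω·C) = 0 - j1020 Ω
  Z2: Z = 1/(jωC) = -j/(ω·C) = 0 - j775.7 Ω
  Z3: Z = R = 421 Ω
  Z4: Z = 1/(jωC) = -j/(ω·C) = 0 - j4.746e+04 Ω
Step 3 — Ladder network (open output): work backward from the far end, alternating series and parallel combinations. Z_in = 0.1089 - j1783 Ω = 1783∠-90.0° Ω.

Z = 0.1089 - j1783 Ω = 1783∠-90.0° Ω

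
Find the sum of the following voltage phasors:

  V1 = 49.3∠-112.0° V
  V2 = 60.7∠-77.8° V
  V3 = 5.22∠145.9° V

Step 1 — Convert each phasor to rectangular form:
  V1 = 49.3·(cos(-112.0°) + j·sin(-112.0°)) = -18.47 - j45.71 V
  V2 = 60.7·(cos(-77.8°) + j·sin(-77.8°)) = 12.83 - j59.33 V
  V3 = 5.22·(cos(145.9°) + j·sin(145.9°)) = -4.322 + j2.927 V
Step 2 — Sum components: V_total = -9.963 - j102.1 V.
Step 3 — Convert to polar: |V_total| = 102.6 V, ∠V_total = -95.6°.

V_total = 102.6∠-95.6° V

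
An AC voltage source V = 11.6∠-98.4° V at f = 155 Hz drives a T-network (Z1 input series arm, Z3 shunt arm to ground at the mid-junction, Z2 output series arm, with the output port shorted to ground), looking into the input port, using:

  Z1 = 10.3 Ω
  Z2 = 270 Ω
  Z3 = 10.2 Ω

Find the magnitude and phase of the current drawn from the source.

Step 1 — Angular frequency: ω = 2π·f = 2π·155 = 973.9 rad/s.
Step 2 — Component impedances:
  Z1: Z = R = 10.3 Ω
  Z2: Z = R = 270 Ω
  Z3: Z = R = 10.2 Ω
Step 3 — With the output port shorted to ground, the output series arm Z2 runs from the junction to ground; the shunt arm Z3 also runs from the junction to ground. They appear in parallel: Z3 || Z2 = 9.829 Ω.
Step 4 — Series with input arm Z1: Z_in = Z1 + (Z3 || Z2) = 20.13 Ω = 20.13∠0.0° Ω.
Step 5 — Source phasor: V = 11.6∠-98.4° V = -1.695 - j11.48 V.
Step 6 — Ohm's law: I = V / Z_total = (-1.695 - j11.48) / (20.13) = -0.08419 - j0.5701 A.
Step 7 — Convert to polar: |I| = 0.5763 A, ∠I = -98.4°.

I = 0.5763∠-98.4° A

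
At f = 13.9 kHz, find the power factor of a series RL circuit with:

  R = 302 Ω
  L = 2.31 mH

Step 1 — Angular frequency: ω = 2π·f = 2π·1.39e+04 = 8.734e+04 rad/s.
Step 2 — Component impedances:
  R: Z = R = 302 Ω
  L: Z = jωL = j·8.734e+04·0.00231 = 0 + j201.7 Ω
Step 3 — Series combination: Z_total = R + L = 302 + j201.7 Ω = 363.2∠33.7° Ω.
Step 4 — Power factor: PF = cos(φ) = Re(Z)/|Z| = 302/363.2 = 0.8315.
Step 5 — Type: Im(Z) = 201.7 ⇒ lagging (phase φ = 33.7°).

PF = 0.8315 (lagging, φ = 33.7°)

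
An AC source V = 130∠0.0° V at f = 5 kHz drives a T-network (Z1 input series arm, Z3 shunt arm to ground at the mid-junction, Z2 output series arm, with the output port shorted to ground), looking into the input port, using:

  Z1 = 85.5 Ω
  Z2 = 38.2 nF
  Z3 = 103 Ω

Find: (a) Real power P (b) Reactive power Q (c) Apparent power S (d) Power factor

Step 1 — Angular frequency: ω = 2π·f = 2π·5000 = 3.142e+04 rad/s.
Step 2 — Component impedances:
  Z1: Z = R = 85.5 Ω
  Z2: Z = 1/(jωC) = -j/(ω·C) = 0 - j833.3 Ω
  Z3: Z = R = 103 Ω
Step 3 — With the output port shorted to ground, the output series arm Z2 runs from the junction to ground; the shunt arm Z3 also runs from the junction to ground. They appear in parallel: Z3 || Z2 = 101.4 - j12.54 Ω.
Step 4 — Series with input arm Z1: Z_in = Z1 + (Z3 || Z2) = 186.9 - j12.54 Ω = 187.4∠-3.8° Ω.
Step 5 — Source phasor: V = 130∠0.0° V = 130 V.
Step 6 — Current: I = V / Z = 0.6923 + j0.04643 A = 0.6938∠3.8° A.
Step 7 — Complex power: S = V·I* = 89.99 - j6.037 VA.
Step 8 — Real power: P = Re(S) = 89.99 W.
Step 9 — Reactive power: Q = Im(S) = -6.037 VAR.
Step 10 — Apparent power: |S| = 90.2 VA.
Step 11 — Power factor: PF = P/|S| = 0.9978 (leading).

(a) P = 89.99 W  (b) Q = -6.037 VAR  (c) S = 90.2 VA  (d) PF = 0.9978 (leading)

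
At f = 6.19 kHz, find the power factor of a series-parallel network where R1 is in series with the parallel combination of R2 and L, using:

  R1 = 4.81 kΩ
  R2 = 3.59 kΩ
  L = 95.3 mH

Step 1 — Angular frequency: ω = 2π·f = 2π·6190 = 3.889e+04 rad/s.
Step 2 — Component impedances:
  R1: Z = R = 4810 Ω
  R2: Z = R = 3590 Ω
  L: Z = jωL = j·3.889e+04·0.0953 = 0 + j3706 Ω
Step 3 — Parallel branch: R2 || L = 1/(1/R2 + 1/L) = 1852 + j1794 Ω.
Step 4 — Series with R1: Z_total = R1 + (R2 || L) = 6662 + j1794 Ω = 6900∠15.1° Ω.
Step 5 — Power factor: PF = cos(φ) = Re(Z)/|Z| = 6662.3/6899.6 = 0.9656.
Step 6 — Type: Im(Z) = 1794 ⇒ lagging (phase φ = 15.1°).

PF = 0.9656 (lagging, φ = 15.1°)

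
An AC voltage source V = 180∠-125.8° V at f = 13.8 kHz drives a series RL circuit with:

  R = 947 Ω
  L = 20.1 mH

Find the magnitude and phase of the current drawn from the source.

Step 1 — Angular frequency: ω = 2π·f = 2π·1.38e+04 = 8.671e+04 rad/s.
Step 2 — Component impedances:
  R: Z = R = 947 Ω
  L: Z = jωL = j·8.671e+04·0.0201 = 0 + j1743 Ω
Step 3 — Series combination: Z_total = R + L = 947 + j1743 Ω = 1983∠61.5° Ω.
Step 4 — Source phasor: V = 180∠-125.8° V = -105.3 - j146 V.
Step 5 — Ohm's law: I = V / Z_total = (-105.3 - j146) / (947 + j1743) = -0.09002 + j0.0115 A.
Step 6 — Convert to polar: |I| = 0.09075 A, ∠I = 172.7°.

I = 0.09075∠172.7° A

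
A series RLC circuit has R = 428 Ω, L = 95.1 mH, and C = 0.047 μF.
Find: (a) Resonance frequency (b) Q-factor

Step 1 — Resonance condition Im(Z)=0 gives ω₀ = 1/√(LC).
Step 2 — ω₀ = 1/√(0.0951·4.7e-08) = 1.496e+04 rad/s.
Step 3 — f₀ = ω₀/(2π) = 2381 Hz.
Step 4 — Series Q: Q = ω₀L/R = 1.496e+04·0.0951/428 = 3.324.

(a) f₀ = 2381 Hz  (b) Q = 3.324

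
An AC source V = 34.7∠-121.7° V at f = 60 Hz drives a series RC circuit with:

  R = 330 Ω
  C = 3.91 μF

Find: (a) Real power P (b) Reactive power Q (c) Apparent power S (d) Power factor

Step 1 — Angular frequency: ω = 2π·f = 2π·60 = 377 rad/s.
Step 2 — Component impedances:
  R: Z = R = 330 Ω
  C: Z = 1/(jωC) = -j/(ω·C) = 0 - j678.4 Ω
Step 3 — Series combination: Z_total = R + C = 330 - j678.4 Ω = 754.4∠-64.1° Ω.
Step 4 — Source phasor: V = 34.7∠-121.7° V = -18.23 - j29.52 V.
Step 5 — Current: I = V / Z = 0.02462 - j0.03885 A = 0.046∠-57.6° A.
Step 6 — Complex power: S = V·I* = 0.6982 - j1.435 VA.
Step 7 — Real power: P = Re(S) = 0.6982 W.
Step 8 — Reactive power: Q = Im(S) = -1.435 VAR.
Step 9 — Apparent power: |S| = 1.596 VA.
Step 10 — Power factor: PF = P/|S| = 0.4374 (leading).

(a) P = 0.6982 W  (b) Q = -1.435 VAR  (c) S = 1.596 VA  (d) PF = 0.4374 (leading)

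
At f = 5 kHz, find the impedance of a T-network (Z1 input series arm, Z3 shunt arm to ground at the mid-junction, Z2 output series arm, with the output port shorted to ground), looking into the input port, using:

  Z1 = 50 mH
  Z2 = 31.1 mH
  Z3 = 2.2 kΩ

Step 1 — Angular frequency: ω = 2π·f = 2π·5000 = 3.142e+04 rad/s.
Step 2 — Component impedances:
  Z1: Z = jωL = j·3.142e+04·0.05 = 0 + j1571 Ω
  Z2: Z = jωL = j·3.142e+04·0.0311 = 0 + j977 Ω
  Z3: Z = R = 2200 Ω
Step 3 — With the output port shorted to ground, the output series arm Z2 runs from the junction to ground; the shunt arm Z3 also runs from the junction to ground. They appear in parallel: Z3 || Z2 = 362.4 + j816.1 Ω.
Step 4 — Series with input arm Z1: Z_in = Z1 + (Z3 || Z2) = 362.4 + j2387 Ω = 2414∠81.4° Ω.

Z = 362.4 + j2387 Ω = 2414∠81.4° Ω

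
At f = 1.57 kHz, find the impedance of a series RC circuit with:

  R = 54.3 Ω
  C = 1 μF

Step 1 — Angular frequency: ω = 2π·f = 2π·1570 = 9865 rad/s.
Step 2 — Component impedances:
  R: Z = R = 54.3 Ω
  C: Z = 1/(jωC) = -j/(ω·C) = 0 - j101.4 Ω
Step 3 — Series combination: Z_total = R + C = 54.3 - j101.4 Ω = 115∠-61.8° Ω.

Z = 54.3 - j101.4 Ω = 115∠-61.8° Ω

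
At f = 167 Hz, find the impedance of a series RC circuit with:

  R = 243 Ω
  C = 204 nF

Step 1 — Angular frequency: ω = 2π·f = 2π·167 = 1049 rad/s.
Step 2 — Component impedances:
  R: Z = R = 243 Ω
  C: Z = 1/(jωC) = -j/(ω·C) = 0 - j4672 Ω
Step 3 — Series combination: Z_total = R + C = 243 - j4672 Ω = 4678∠-87.0° Ω.

Z = 243 - j4672 Ω = 4678∠-87.0° Ω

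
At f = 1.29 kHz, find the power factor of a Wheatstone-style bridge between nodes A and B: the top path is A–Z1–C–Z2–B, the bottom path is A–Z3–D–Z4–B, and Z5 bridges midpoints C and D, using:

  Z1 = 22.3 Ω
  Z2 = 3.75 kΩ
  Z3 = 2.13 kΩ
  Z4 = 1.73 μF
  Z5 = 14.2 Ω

Step 1 — Angular frequency: ω = 2π·f = 2π·1290 = 8105 rad/s.
Step 2 — Component impedances:
  Z1: Z = R = 22.3 Ω
  Z2: Z = R = 3750 Ω
  Z3: Z = R = 2130 Ω
  Z4: Z = 1/(jωC) = -j/(ω·C) = 0 - j71.32 Ω
  Z5: Z = R = 14.2 Ω
Step 3 — Bridge requires nodal analysis (the Z5 bridge couples midpoints C and D, so the two paths cannot be reduced to a simple series/parallel combination). Setting node B to ground and injecting 1 A at node A, the 3-node admittance system at A, C, D solves to V_A = Z_AB = 37.17 - j70.76 Ω = 79.93∠-62.3° Ω.
Step 4 — Power factor: PF = cos(φ) = Re(Z)/|Z| = 37.174/79.932 = 0.4651.
Step 5 — Type: Im(Z) = -70.76 ⇒ leading (phase φ = -62.3°).

PF = 0.4651 (leading, φ = -62.3°)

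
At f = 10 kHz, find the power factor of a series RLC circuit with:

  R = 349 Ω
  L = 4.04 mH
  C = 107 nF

Step 1 — Angular frequency: ω = 2π·f = 2π·1e+04 = 6.283e+04 rad/s.
Step 2 — Component impedances:
  R: Z = R = 349 Ω
  L: Z = jωL = j·6.283e+04·0.00404 = 0 + j253.8 Ω
  C: Z = 1/(jωC) = -j/(ω·C) = 0 - j148.7 Ω
Step 3 — Series combination: Z_total = R + L + C = 349 + j105.1 Ω = 364.5∠16.8° Ω.
Step 4 — Power factor: PF = cos(φ) = Re(Z)/|Z| = 349/364.5 = 0.9575.
Step 5 — Type: Im(Z) = 105.1 ⇒ lagging (phase φ = 16.8°).

PF = 0.9575 (lagging, φ = 16.8°)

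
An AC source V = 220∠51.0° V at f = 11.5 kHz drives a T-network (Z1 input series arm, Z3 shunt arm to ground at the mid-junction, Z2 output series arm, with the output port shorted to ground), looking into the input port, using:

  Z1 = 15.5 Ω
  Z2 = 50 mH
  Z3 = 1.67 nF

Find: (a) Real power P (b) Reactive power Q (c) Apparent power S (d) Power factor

Step 1 — Angular frequency: ω = 2π·f = 2π·1.15e+04 = 7.226e+04 rad/s.
Step 2 — Component impedances:
  Z1: Z = R = 15.5 Ω
  Z2: Z = jωL = j·7.226e+04·0.05 = 0 + j3613 Ω
  Z3: Z = 1/(jωC) = -j/(ω·C) = 0 - j8287 Ω
Step 3 — With the output port shorted to ground, the output series arm Z2 runs from the junction to ground; the shunt arm Z3 also runs from the junction to ground. They appear in parallel: Z3 || Z2 = 0 + j6405 Ω.
Step 4 — Series with input arm Z1: Z_in = Z1 + (Z3 || Z2) = 15.5 + j6405 Ω = 6405∠89.9° Ω.
Step 5 — Source phasor: V = 220∠51.0° V = 138.5 + j171 V.
Step 6 — Current: I = V / Z = 0.02674 - j0.02155 A = 0.03435∠-38.9° A.
Step 7 — Complex power: S = V·I* = 0.01829 + j7.556 VA.
Step 8 — Real power: P = Re(S) = 0.01829 W.
Step 9 — Reactive power: Q = Im(S) = 7.556 VAR.
Step 10 — Apparent power: |S| = 7.556 VA.
Step 11 — Power factor: PF = P/|S| = 0.00242 (lagging).

(a) P = 0.01829 W  (b) Q = 7.556 VAR  (c) S = 7.556 VA  (d) PF = 0.00242 (lagging)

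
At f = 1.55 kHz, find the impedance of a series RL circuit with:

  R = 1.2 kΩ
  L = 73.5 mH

Step 1 — Angular frequency: ω = 2π·f = 2π·1550 = 9739 rad/s.
Step 2 — Component impedances:
  R: Z = R = 1200 Ω
  L: Z = jωL = j·9739·0.0735 = 0 + j715.8 Ω
Step 3 — Series combination: Z_total = R + L = 1200 + j715.8 Ω = 1397∠30.8° Ω.

Z = 1200 + j715.8 Ω = 1397∠30.8° Ω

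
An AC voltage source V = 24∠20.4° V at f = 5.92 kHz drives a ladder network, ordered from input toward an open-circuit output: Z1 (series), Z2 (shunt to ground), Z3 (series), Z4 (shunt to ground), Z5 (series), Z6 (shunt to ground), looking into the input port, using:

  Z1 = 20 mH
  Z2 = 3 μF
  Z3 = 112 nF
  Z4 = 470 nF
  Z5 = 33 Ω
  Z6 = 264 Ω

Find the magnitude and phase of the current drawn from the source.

Step 1 — Angular frequency: ω = 2π·f = 2π·5920 = 3.72e+04 rad/s.
Step 2 — Component impedances:
  Z1: Z = jωL = j·3.72e+04·0.02 = 0 + j743.9 Ω
  Z2: Z = 1/(jωC) = -j/(ω·C) = 0 - j8.961 Ω
  Z3: Z = 1/(jωC) = -j/(ω·C) = 0 - j240 Ω
  Z4: Z = 1/(jωC) = -j/(ω·C) = 0 - j57.2 Ω
  Z5: Z = R = 33 Ω
  Z6: Z = R = 264 Ω
Step 3 — Ladder network (open output): work backward from the far end, alternating series and parallel combinations. Z_in = 0.00921 + j735.2 Ω = 735.2∠90.0° Ω.
Step 4 — Source phasor: V = 24∠20.4° V = 22.49 + j8.366 V.
Step 5 — Ohm's law: I = V / Z_total = (22.49 + j8.366) / (0.00921 + j735.2) = 0.01138 - j0.0306 A.
Step 6 — Convert to polar: |I| = 0.03264 A, ∠I = -69.6°.

I = 0.03264∠-69.6° A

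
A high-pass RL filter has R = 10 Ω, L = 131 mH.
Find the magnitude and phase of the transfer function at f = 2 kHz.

Step 1 — Angular frequency: ω = 2π·2000 = 1.257e+04 rad/s.
Step 2 — Transfer function: H(jω) = jωL/(R + jωL).
Step 3 — Numerator jωL = j·1646; denominator R + jωL = 10 + j1646.
Step 4 — H = 1 + j0.006074.
Step 5 — Magnitude: |H| = 1 (-0.0 dB); phase: φ = 0.3°.

|H| = 1 (-0.0 dB), φ = 0.3°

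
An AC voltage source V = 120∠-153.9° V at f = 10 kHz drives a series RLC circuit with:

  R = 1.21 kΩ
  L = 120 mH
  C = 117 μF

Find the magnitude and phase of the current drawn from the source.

Step 1 — Angular frequency: ω = 2π·f = 2π·1e+04 = 6.283e+04 rad/s.
Step 2 — Component impedances:
  R: Z = R = 1210 Ω
  L: Z = jωL = j·6.283e+04·0.12 = 0 + j7540 Ω
  C: Z = 1/(jωC) = -j/(ω·C) = 0 - j0.136 Ω
Step 3 — Series combination: Z_total = R + L + C = 1210 + j7540 Ω = 7636∠80.9° Ω.
Step 4 — Source phasor: V = 120∠-153.9° V = -107.8 - j52.79 V.
Step 5 — Ohm's law: I = V / Z_total = (-107.8 - j52.79) / (1210 + j7540) = -0.009062 + j0.01284 A.
Step 6 — Convert to polar: |I| = 0.01571 A, ∠I = 125.2°.

I = 0.01571∠125.2° A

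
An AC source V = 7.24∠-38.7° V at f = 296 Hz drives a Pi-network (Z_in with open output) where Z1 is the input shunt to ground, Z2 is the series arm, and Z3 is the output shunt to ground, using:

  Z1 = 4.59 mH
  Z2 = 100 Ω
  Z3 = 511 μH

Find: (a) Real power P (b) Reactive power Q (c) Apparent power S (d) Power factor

Step 1 — Angular frequency: ω = 2π·f = 2π·296 = 1860 rad/s.
Step 2 — Component impedances:
  Z1: Z = jωL = j·1860·0.00459 = 0 + j8.537 Ω
  Z2: Z = R = 100 Ω
  Z3: Z = jωL = j·1860·0.000511 = 0 + j0.9504 Ω
Step 3 — With open output, the series arm Z2 and the output shunt Z3 appear in series to ground: Z2 + Z3 = 100 + j0.9504 Ω.
Step 4 — Parallel with input shunt Z1: Z_in = Z1 || (Z2 + Z3) = 0.7222 + j8.468 Ω = 8.499∠85.1° Ω.
Step 5 — Source phasor: V = 7.24∠-38.7° V = 5.65 - j4.527 V.
Step 6 — Current: I = V / Z = -0.4742 - j0.7077 A = 0.8519∠-123.8° A.
Step 7 — Complex power: S = V·I* = 0.5241 + j6.145 VA.
Step 8 — Real power: P = Re(S) = 0.5241 W.
Step 9 — Reactive power: Q = Im(S) = 6.145 VAR.
Step 10 — Apparent power: |S| = 6.168 VA.
Step 11 — Power factor: PF = P/|S| = 0.08498 (lagging).

(a) P = 0.5241 W  (b) Q = 6.145 VAR  (c) S = 6.168 VA  (d) PF = 0.08498 (lagging)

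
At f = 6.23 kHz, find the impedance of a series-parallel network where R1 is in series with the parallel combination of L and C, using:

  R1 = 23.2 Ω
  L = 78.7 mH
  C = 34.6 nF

Step 1 — Angular frequency: ω = 2π·f = 2π·6230 = 3.914e+04 rad/s.
Step 2 — Component impedances:
  R1: Z = R = 23.2 Ω
  L: Z = jωL = j·3.914e+04·0.0787 = 0 + j3081 Ω
  C: Z = 1/(jωC) = -j/(ω·C) = 0 - j738.3 Ω
Step 3 — Parallel branch: L || C = 1/(1/L + 1/C) = 0 - j971.1 Ω.
Step 4 — Series with R1: Z_total = R1 + (L || C) = 23.2 - j971.1 Ω = 971.4∠-88.6° Ω.

Z = 23.2 - j971.1 Ω = 971.4∠-88.6° Ω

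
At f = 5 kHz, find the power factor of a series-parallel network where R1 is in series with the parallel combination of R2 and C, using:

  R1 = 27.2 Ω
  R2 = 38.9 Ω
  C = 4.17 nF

Step 1 — Angular frequency: ω = 2π·f = 2π·5000 = 3.142e+04 rad/s.
Step 2 — Component impedances:
  R1: Z = R = 27.2 Ω
  R2: Z = R = 38.9 Ω
  C: Z = 1/(jωC) = -j/(ω·C) = 0 - j7633 Ω
Step 3 — Parallel branch: R2 || C = 1/(1/R2 + 1/C) = 38.9 - j0.1982 Ω.
Step 4 — Series with R1: Z_total = R1 + (R2 || C) = 66.1 - j0.1982 Ω = 66.1∠-0.2° Ω.
Step 5 — Power factor: PF = cos(φ) = Re(Z)/|Z| = 66.1/66.1 = 1.
Step 6 — Type: Im(Z) = -0.1982 ⇒ leading (phase φ = -0.2°).

PF = 1 (leading, φ = -0.2°)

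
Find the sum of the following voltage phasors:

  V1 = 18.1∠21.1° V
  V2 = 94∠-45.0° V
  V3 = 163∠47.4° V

Step 1 — Convert each phasor to rectangular form:
  V1 = 18.1·(cos(21.1°) + j·sin(21.1°)) = 16.89 + j6.516 V
  V2 = 94·(cos(-45.0°) + j·sin(-45.0°)) = 66.47 - j66.47 V
  V3 = 163·(cos(47.4°) + j·sin(47.4°)) = 110.3 + j120 V
Step 2 — Sum components: V_total = 193.7 + j60.03 V.
Step 3 — Convert to polar: |V_total| = 202.8 V, ∠V_total = 17.2°.

V_total = 202.8∠17.2° V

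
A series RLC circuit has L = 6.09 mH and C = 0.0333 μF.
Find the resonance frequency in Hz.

Step 1 — Resonance condition Im(Z)=0 gives ω₀ = 1/√(LC).
Step 2 — ω₀ = 1/√(0.00609·3.33e-08) = 7.022e+04 rad/s.
Step 3 — f₀ = ω₀/(2π) = 1.118e+04 Hz.

f₀ = 1.118e+04 Hz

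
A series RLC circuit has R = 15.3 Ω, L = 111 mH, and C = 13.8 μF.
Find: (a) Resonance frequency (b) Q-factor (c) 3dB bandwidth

Step 1 — Resonance: ω₀ = 1/√(LC) = 1/√(0.111·1.38e-05) = 808 rad/s.
Step 2 — f₀ = ω₀/(2π) = 128.6 Hz.
Step 3 — Series Q: Q = ω₀L/R = 808·0.111/15.3 = 5.862.
Step 4 — Bandwidth: Δω = ω₀/Q = 137.8 rad/s; BW = Δω/(2π) = 21.94 Hz.

(a) f₀ = 128.6 Hz  (b) Q = 5.862  (c) BW = 21.94 Hz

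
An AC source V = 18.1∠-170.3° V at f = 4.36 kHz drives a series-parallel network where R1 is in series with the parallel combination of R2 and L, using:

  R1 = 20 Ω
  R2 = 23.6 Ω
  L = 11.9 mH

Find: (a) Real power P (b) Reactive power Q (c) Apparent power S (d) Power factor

Step 1 — Angular frequency: ω = 2π·f = 2π·4360 = 2.739e+04 rad/s.
Step 2 — Component impedances:
  R1: Z = R = 20 Ω
  R2: Z = R = 23.6 Ω
  L: Z = jωL = j·2.739e+04·0.0119 = 0 + j326 Ω
Step 3 — Parallel branch: R2 || L = 1/(1/R2 + 1/L) = 23.48 + j1.7 Ω.
Step 4 — Series with R1: Z_total = R1 + (R2 || L) = 43.48 + j1.7 Ω = 43.51∠2.2° Ω.
Step 5 — Source phasor: V = 18.1∠-170.3° V = -17.84 - j3.05 V.
Step 6 — Current: I = V / Z = -0.4125 - j0.05402 A = 0.416∠-172.5° A.
Step 7 — Complex power: S = V·I* = 7.524 + j0.2941 VA.
Step 8 — Real power: P = Re(S) = 7.524 W.
Step 9 — Reactive power: Q = Im(S) = 0.2941 VAR.
Step 10 — Apparent power: |S| = 7.53 VA.
Step 11 — Power factor: PF = P/|S| = 0.9992 (lagging).

(a) P = 7.524 W  (b) Q = 0.2941 VAR  (c) S = 7.53 VA  (d) PF = 0.9992 (lagging)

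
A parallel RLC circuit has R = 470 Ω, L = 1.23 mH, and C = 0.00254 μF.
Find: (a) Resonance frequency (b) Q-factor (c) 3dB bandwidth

Step 1 — Resonance: ω₀ = 1/√(LC) = 1/√(0.00123·2.54e-09) = 5.658e+05 rad/s.
Step 2 — f₀ = ω₀/(2π) = 9.004e+04 Hz.
Step 3 — Parallel Q: Q = R/(ω₀L) = 470/(5.658e+05·0.00123) = 0.6754.
Step 4 — Bandwidth: Δω = ω₀/Q = 8.377e+05 rad/s; BW = Δω/(2π) = 1.333e+05 Hz.

(a) f₀ = 9.004e+04 Hz  (b) Q = 0.6754  (c) BW = 1.333e+05 Hz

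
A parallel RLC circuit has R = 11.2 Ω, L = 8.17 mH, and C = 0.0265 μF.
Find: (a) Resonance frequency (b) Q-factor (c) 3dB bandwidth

Step 1 — Resonance: ω₀ = 1/√(LC) = 1/√(0.00817·2.65e-08) = 6.796e+04 rad/s.
Step 2 — f₀ = ω₀/(2π) = 1.082e+04 Hz.
Step 3 — Parallel Q: Q = R/(ω₀L) = 11.2/(6.796e+04·0.00817) = 0.02017.
Step 4 — Bandwidth: Δω = ω₀/Q = 3.369e+06 rad/s; BW = Δω/(2π) = 5.362e+05 Hz.

(a) f₀ = 1.082e+04 Hz  (b) Q = 0.02017  (c) BW = 5.362e+05 Hz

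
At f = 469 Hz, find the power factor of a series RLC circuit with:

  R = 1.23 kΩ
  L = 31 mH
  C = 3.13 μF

Step 1 — Angular frequency: ω = 2π·f = 2π·469 = 2947 rad/s.
Step 2 — Component impedances:
  R: Z = R = 1230 Ω
  L: Z = jωL = j·2947·0.031 = 0 + j91.35 Ω
  C: Z = 1/(jωC) = -j/(ω·C) = 0 - j108.4 Ω
Step 3 — Series combination: Z_total = R + L + C = 1230 - j17.07 Ω = 1230∠-0.8° Ω.
Step 4 — Power factor: PF = cos(φ) = Re(Z)/|Z| = 1230/1230.1 = 0.9999.
Step 5 — Type: Im(Z) = -17.07 ⇒ leading (phase φ = -0.8°).

PF = 0.9999 (leading, φ = -0.8°)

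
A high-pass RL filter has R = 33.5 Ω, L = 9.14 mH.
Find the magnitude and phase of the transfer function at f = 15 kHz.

Step 1 — Angular frequency: ω = 2π·1.5e+04 = 9.425e+04 rad/s.
Step 2 — Transfer function: H(jω) = jωL/(R + jωL).
Step 3 — Numerator jωL = j·861.4; denominator R + jωL = 33.5 + j861.4.
Step 4 — H = 0.9985 + j0.03883.
Step 5 — Magnitude: |H| = 0.9992 (-0.0 dB); phase: φ = 2.2°.

|H| = 0.9992 (-0.0 dB), φ = 2.2°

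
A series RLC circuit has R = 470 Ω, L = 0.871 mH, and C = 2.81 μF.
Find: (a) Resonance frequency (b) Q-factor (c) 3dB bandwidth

Step 1 — Resonance: ω₀ = 1/√(LC) = 1/√(0.000871·2.81e-06) = 2.021e+04 rad/s.
Step 2 — f₀ = ω₀/(2π) = 3217 Hz.
Step 3 — Series Q: Q = ω₀L/R = 2.021e+04·0.000871/470 = 0.03746.
Step 4 — Bandwidth: Δω = ω₀/Q = 5.396e+05 rad/s; BW = Δω/(2π) = 8.588e+04 Hz.

(a) f₀ = 3217 Hz  (b) Q = 0.03746  (c) BW = 8.588e+04 Hz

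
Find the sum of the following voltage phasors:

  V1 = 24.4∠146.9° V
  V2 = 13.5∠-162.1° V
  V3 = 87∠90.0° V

Step 1 — Convert each phasor to rectangular form:
  V1 = 24.4·(cos(146.9°) + j·sin(146.9°)) = -20.44 + j13.32 V
  V2 = 13.5·(cos(-162.1°) + j·sin(-162.1°)) = -12.85 - j4.149 V
  V3 = 87·(cos(90.0°) + j·sin(90.0°)) = 0 + j87 V
Step 2 — Sum components: V_total = -33.29 + j96.18 V.
Step 3 — Convert to polar: |V_total| = 101.8 V, ∠V_total = 109.1°.

V_total = 101.8∠109.1° V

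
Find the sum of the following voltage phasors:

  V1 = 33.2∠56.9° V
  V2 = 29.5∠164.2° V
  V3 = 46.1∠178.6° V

Step 1 — Convert each phasor to rectangular form:
  V1 = 33.2·(cos(56.9°) + j·sin(56.9°)) = 18.13 + j27.81 V
  V2 = 29.5·(cos(164.2°) + j·sin(164.2°)) = -28.39 + j8.032 V
  V3 = 46.1·(cos(178.6°) + j·sin(178.6°)) = -46.09 + j1.126 V
Step 2 — Sum components: V_total = -56.34 + j36.97 V.
Step 3 — Convert to polar: |V_total| = 67.39 V, ∠V_total = 146.7°.

V_total = 67.39∠146.7° V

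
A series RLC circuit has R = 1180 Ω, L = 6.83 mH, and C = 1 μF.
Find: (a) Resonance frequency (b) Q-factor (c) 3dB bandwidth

Step 1 — Resonance condition Im(Z)=0 gives ω₀ = 1/√(LC).
Step 2 — ω₀ = 1/√(0.00683·1e-06) = 1.21e+04 rad/s.
Step 3 — f₀ = ω₀/(2π) = 1926 Hz.
Step 4 — Series Q: Q = ω₀L/R = 1.21e+04·0.00683/1180 = 0.07004.
Step 5 — 3dB bandwidth: Δω = ω₀/Q = 1.728e+05 rad/s; BW = Δω/(2π) = 2.75e+04 Hz.

(a) f₀ = 1926 Hz  (b) Q = 0.07004  (c) BW = 2.75e+04 Hz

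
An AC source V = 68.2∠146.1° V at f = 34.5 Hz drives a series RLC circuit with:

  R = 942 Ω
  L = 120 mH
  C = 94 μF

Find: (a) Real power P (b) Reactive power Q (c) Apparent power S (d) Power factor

Step 1 — Angular frequency: ω = 2π·f = 2π·34.5 = 216.8 rad/s.
Step 2 — Component impedances:
  R: Z = R = 942 Ω
  L: Z = jωL = j·216.8·0.12 = 0 + j26.01 Ω
  C: Z = 1/(jωC) = -j/(ω·C) = 0 - j49.08 Ω
Step 3 — Series combination: Z_total = R + L + C = 942 - j23.06 Ω = 942.3∠-1.4° Ω.
Step 4 — Source phasor: V = 68.2∠146.1° V = -56.61 + j38.04 V.
Step 5 — Current: I = V / Z = -0.06104 + j0.03889 A = 0.07238∠147.5° A.
Step 6 — Complex power: S = V·I* = 4.935 - j0.1208 VA.
Step 7 — Real power: P = Re(S) = 4.935 W.
Step 8 — Reactive power: Q = Im(S) = -0.1208 VAR.
Step 9 — Apparent power: |S| = 4.936 VA.
Step 10 — Power factor: PF = P/|S| = 0.9997 (leading).

(a) P = 4.935 W  (b) Q = -0.1208 VAR  (c) S = 4.936 VA  (d) PF = 0.9997 (leading)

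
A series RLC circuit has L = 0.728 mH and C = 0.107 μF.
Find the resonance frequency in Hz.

Step 1 — Resonance condition Im(Z)=0 gives ω₀ = 1/√(LC).
Step 2 — ω₀ = 1/√(0.000728·1.07e-07) = 1.133e+05 rad/s.
Step 3 — f₀ = ω₀/(2π) = 1.803e+04 Hz.

f₀ = 1.803e+04 Hz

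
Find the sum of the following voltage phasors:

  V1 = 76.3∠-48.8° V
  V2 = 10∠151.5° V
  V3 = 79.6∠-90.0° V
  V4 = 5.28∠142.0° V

Step 1 — Convert each phasor to rectangular form:
  V1 = 76.3·(cos(-48.8°) + j·sin(-48.8°)) = 50.26 - j57.41 V
  V2 = 10·(cos(151.5°) + j·sin(151.5°)) = -8.788 + j4.772 V
  V3 = 79.6·(cos(-90.0°) + j·sin(-90.0°)) = 0 - j79.6 V
  V4 = 5.28·(cos(142.0°) + j·sin(142.0°)) = -4.161 + j3.251 V
Step 2 — Sum components: V_total = 37.31 - j129 V.
Step 3 — Convert to polar: |V_total| = 134.3 V, ∠V_total = -73.9°.

V_total = 134.3∠-73.9° V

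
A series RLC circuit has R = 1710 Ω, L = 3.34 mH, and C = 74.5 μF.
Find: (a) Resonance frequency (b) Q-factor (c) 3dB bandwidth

Step 1 — Resonance: ω₀ = 1/√(LC) = 1/√(0.00334·7.45e-05) = 2005 rad/s.
Step 2 — f₀ = ω₀/(2π) = 319.1 Hz.
Step 3 — Series Q: Q = ω₀L/R = 2005·0.00334/1710 = 0.003916.
Step 4 — Bandwidth: Δω = ω₀/Q = 5.12e+05 rad/s; BW = Δω/(2π) = 8.148e+04 Hz.

(a) f₀ = 319.1 Hz  (b) Q = 0.003916  (c) BW = 8.148e+04 Hz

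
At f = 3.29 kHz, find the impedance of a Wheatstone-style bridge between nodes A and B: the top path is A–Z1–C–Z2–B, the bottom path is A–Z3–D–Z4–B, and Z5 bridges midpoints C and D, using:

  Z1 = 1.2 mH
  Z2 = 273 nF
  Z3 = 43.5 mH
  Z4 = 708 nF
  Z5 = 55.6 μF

Step 1 — Angular frequency: ω = 2π·f = 2π·3290 = 2.067e+04 rad/s.
Step 2 — Component impedances:
  Z1: Z = jωL = j·2.067e+04·0.0012 = 0 + j24.81 Ω
  Z2: Z = 1/(jωC) = -j/(ω·C) = 0 - j177.2 Ω
  Z3: Z = jωL = j·2.067e+04·0.0435 = 0 + j899.2 Ω
  Z4: Z = 1/(jωC) = -j/(ω·C) = 0 - j68.33 Ω
  Z5: Z = 1/(jωC) = -j/(ω·C) = 0 - j0.8701 Ω
Step 3 — Bridge requires nodal analysis (the Z5 bridge couples midpoints C and D, so the two paths cannot be reduced to a simple series/parallel combination). Setting node B to ground and injecting 1 A at node A, the 3-node admittance system at A, C, D solves to V_A = Z_AB = 0 - j25.59 Ω = 25.59∠-90.0° Ω.

Z = 0 - j25.59 Ω = 25.59∠-90.0° Ω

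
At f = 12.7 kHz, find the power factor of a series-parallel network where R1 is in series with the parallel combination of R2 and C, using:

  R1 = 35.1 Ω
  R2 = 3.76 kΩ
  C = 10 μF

Step 1 — Angular frequency: ω = 2π·f = 2π·1.27e+04 = 7.98e+04 rad/s.
Step 2 — Component impedances:
  R1: Z = R = 35.1 Ω
  R2: Z = R = 3760 Ω
  C: Z = 1/(jωC) = -j/(ω·C) = 0 - j1.253 Ω
Step 3 — Parallel branch: R2 || C = 1/(1/R2 + 1/C) = 0.0004177 - j1.253 Ω.
Step 4 — Series with R1: Z_total = R1 + (R2 || C) = 35.1 - j1.253 Ω = 35.12∠-2.0° Ω.
Step 5 — Power factor: PF = cos(φ) = Re(Z)/|Z| = 35.1/35.12 = 0.9994.
Step 6 — Type: Im(Z) = -1.253 ⇒ leading (phase φ = -2.0°).

PF = 0.9994 (leading, φ = -2.0°)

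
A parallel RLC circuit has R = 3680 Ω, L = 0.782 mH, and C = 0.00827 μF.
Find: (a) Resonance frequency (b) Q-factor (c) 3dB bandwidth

Step 1 — Resonance: ω₀ = 1/√(LC) = 1/√(0.000782·8.27e-09) = 3.932e+05 rad/s.
Step 2 — f₀ = ω₀/(2π) = 6.258e+04 Hz.
Step 3 — Parallel Q: Q = R/(ω₀L) = 3680/(3.932e+05·0.000782) = 11.97.
Step 4 — Bandwidth: Δω = ω₀/Q = 3.286e+04 rad/s; BW = Δω/(2π) = 5230 Hz.

(a) f₀ = 6.258e+04 Hz  (b) Q = 11.97  (c) BW = 5230 Hz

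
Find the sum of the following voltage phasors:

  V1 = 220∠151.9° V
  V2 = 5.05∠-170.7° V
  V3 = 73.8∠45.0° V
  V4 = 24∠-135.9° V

Step 1 — Convert each phasor to rectangular form:
  V1 = 220·(cos(151.9°) + j·sin(151.9°)) = -194.1 + j103.6 V
  V2 = 5.05·(cos(-170.7°) + j·sin(-170.7°)) = -4.984 - j0.8161 V
  V3 = 73.8·(cos(45.0°) + j·sin(45.0°)) = 52.18 + j52.18 V
  V4 = 24·(cos(-135.9°) + j·sin(-135.9°)) = -17.24 - j16.7 V
Step 2 — Sum components: V_total = -164.1 + j138.3 V.
Step 3 — Convert to polar: |V_total| = 214.6 V, ∠V_total = 139.9°.

V_total = 214.6∠139.9° V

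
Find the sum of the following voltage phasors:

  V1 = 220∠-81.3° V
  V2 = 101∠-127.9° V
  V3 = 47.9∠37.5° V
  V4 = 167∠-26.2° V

Step 1 — Convert each phasor to rectangular form:
  V1 = 220·(cos(-81.3°) + j·sin(-81.3°)) = 33.28 - j217.5 V
  V2 = 101·(cos(-127.9°) + j·sin(-127.9°)) = -62.04 - j79.7 V
  V3 = 47.9·(cos(37.5°) + j·sin(37.5°)) = 38 + j29.16 V
  V4 = 167·(cos(-26.2°) + j·sin(-26.2°)) = 149.8 - j73.73 V
Step 2 — Sum components: V_total = 159.1 - j341.7 V.
Step 3 — Convert to polar: |V_total| = 376.9 V, ∠V_total = -65.0°.

V_total = 376.9∠-65.0° V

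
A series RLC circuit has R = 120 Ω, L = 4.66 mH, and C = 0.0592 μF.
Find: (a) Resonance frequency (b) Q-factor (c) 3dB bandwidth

Step 1 — Resonance: ω₀ = 1/√(LC) = 1/√(0.00466·5.92e-08) = 6.021e+04 rad/s.
Step 2 — f₀ = ω₀/(2π) = 9582 Hz.
Step 3 — Series Q: Q = ω₀L/R = 6.021e+04·0.00466/120 = 2.338.
Step 4 — Bandwidth: Δω = ω₀/Q = 2.575e+04 rad/s; BW = Δω/(2π) = 4098 Hz.

(a) f₀ = 9582 Hz  (b) Q = 2.338  (c) BW = 4098 Hz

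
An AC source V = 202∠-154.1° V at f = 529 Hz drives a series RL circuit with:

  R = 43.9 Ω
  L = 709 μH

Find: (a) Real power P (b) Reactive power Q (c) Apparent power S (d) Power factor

Step 1 — Angular frequency: ω = 2π·f = 2π·529 = 3324 rad/s.
Step 2 — Component impedances:
  R: Z = R = 43.9 Ω
  L: Z = jωL = j·3324·0.000709 = 0 + j2.357 Ω
Step 3 — Series combination: Z_total = R + L = 43.9 + j2.357 Ω = 43.96∠3.1° Ω.
Step 4 — Source phasor: V = 202∠-154.1° V = -181.7 - j88.23 V.
Step 5 — Current: I = V / Z = -4.235 - j1.783 A = 4.595∠-157.2° A.
Step 6 — Complex power: S = V·I* = 926.8 + j49.75 VA.
Step 7 — Real power: P = Re(S) = 926.8 W.
Step 8 — Reactive power: Q = Im(S) = 49.75 VAR.
Step 9 — Apparent power: |S| = 928.1 VA.
Step 10 — Power factor: PF = P/|S| = 0.9986 (lagging).

(a) P = 926.8 W  (b) Q = 49.75 VAR  (c) S = 928.1 VA  (d) PF = 0.9986 (lagging)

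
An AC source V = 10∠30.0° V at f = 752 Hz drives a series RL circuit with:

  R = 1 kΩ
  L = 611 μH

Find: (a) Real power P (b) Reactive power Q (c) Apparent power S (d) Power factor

Step 1 — Angular frequency: ω = 2π·f = 2π·752 = 4725 rad/s.
Step 2 — Component impedances:
  R: Z = R = 1000 Ω
  L: Z = jωL = j·4725·0.000611 = 0 + j2.887 Ω
Step 3 — Series combination: Z_total = R + L = 1000 + j2.887 Ω = 1000∠0.2° Ω.
Step 4 — Source phasor: V = 10∠30.0° V = 8.66 + j5 V.
Step 5 — Current: I = V / Z = 0.008675 + j0.004975 A = 0.01∠29.8° A.
Step 6 — Complex power: S = V·I* = 0.1 + j0.0002887 VA.
Step 7 — Real power: P = Re(S) = 0.1 W.
Step 8 — Reactive power: Q = Im(S) = 0.0002887 VAR.
Step 9 — Apparent power: |S| = 0.1 VA.
Step 10 — Power factor: PF = P/|S| = 1 (lagging).

(a) P = 0.1 W  (b) Q = 0.0002887 VAR  (c) S = 0.1 VA  (d) PF = 1 (lagging)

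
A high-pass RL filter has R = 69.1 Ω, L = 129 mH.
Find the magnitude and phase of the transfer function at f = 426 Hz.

Step 1 — Angular frequency: ω = 2π·426 = 2677 rad/s.
Step 2 — Transfer function: H(jω) = jωL/(R + jωL).
Step 3 — Numerator jωL = j·345.3; denominator R + jωL = 69.1 + j345.3.
Step 4 — H = 0.9615 + j0.1924.
Step 5 — Magnitude: |H| = 0.9806 (-0.2 dB); phase: φ = 11.3°.

|H| = 0.9806 (-0.2 dB), φ = 11.3°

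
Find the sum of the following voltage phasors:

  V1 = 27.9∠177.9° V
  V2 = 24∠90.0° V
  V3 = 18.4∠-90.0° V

Step 1 — Convert each phasor to rectangular form:
  V1 = 27.9·(cos(177.9°) + j·sin(177.9°)) = -27.88 + j1.022 V
  V2 = 24·(cos(90.0°) + j·sin(90.0°)) = 0 + j24 V
  V3 = 18.4·(cos(-90.0°) + j·sin(-90.0°)) = 0 - j18.4 V
Step 2 — Sum components: V_total = -27.88 + j6.622 V.
Step 3 — Convert to polar: |V_total| = 28.66 V, ∠V_total = 166.6°.

V_total = 28.66∠166.6° V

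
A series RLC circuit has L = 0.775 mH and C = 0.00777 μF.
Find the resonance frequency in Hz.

Step 1 — Resonance condition Im(Z)=0 gives ω₀ = 1/√(LC).
Step 2 — ω₀ = 1/√(0.000775·7.77e-09) = 4.075e+05 rad/s.
Step 3 — f₀ = ω₀/(2π) = 6.486e+04 Hz.

f₀ = 6.486e+04 Hz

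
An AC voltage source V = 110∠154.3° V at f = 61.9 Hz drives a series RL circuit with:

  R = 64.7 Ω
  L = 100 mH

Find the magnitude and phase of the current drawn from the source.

Step 1 — Angular frequency: ω = 2π·f = 2π·61.9 = 388.9 rad/s.
Step 2 — Component impedances:
  R: Z = R = 64.7 Ω
  L: Z = jωL = j·388.9·0.1 = 0 + j38.89 Ω
Step 3 — Series combination: Z_total = R + L = 64.7 + j38.89 Ω = 75.49∠31.0° Ω.
Step 4 — Source phasor: V = 110∠154.3° V = -99.12 + j47.7 V.
Step 5 — Ohm's law: I = V / Z_total = (-99.12 + j47.7) / (64.7 + j38.89) = -0.7998 + j1.218 A.
Step 6 — Convert to polar: |I| = 1.457 A, ∠I = 123.3°.

I = 1.457∠123.3° A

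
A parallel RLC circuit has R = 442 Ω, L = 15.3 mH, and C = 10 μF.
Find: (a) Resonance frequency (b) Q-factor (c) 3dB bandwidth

Step 1 — Resonance: ω₀ = 1/√(LC) = 1/√(0.0153·1e-05) = 2557 rad/s.
Step 2 — f₀ = ω₀/(2π) = 406.9 Hz.
Step 3 — Parallel Q: Q = R/(ω₀L) = 442/(2557·0.0153) = 11.3.
Step 4 — Bandwidth: Δω = ω₀/Q = 226.2 rad/s; BW = Δω/(2π) = 36.01 Hz.

(a) f₀ = 406.9 Hz  (b) Q = 11.3  (c) BW = 36.01 Hz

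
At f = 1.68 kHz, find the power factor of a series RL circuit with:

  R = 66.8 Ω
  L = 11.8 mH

Step 1 — Angular frequency: ω = 2π·f = 2π·1680 = 1.056e+04 rad/s.
Step 2 — Component impedances:
  R: Z = R = 66.8 Ω
  L: Z = jωL = j·1.056e+04·0.0118 = 0 + j124.6 Ω
Step 3 — Series combination: Z_total = R + L = 66.8 + j124.6 Ω = 141.3∠61.8° Ω.
Step 4 — Power factor: PF = cos(φ) = Re(Z)/|Z| = 66.8/141.34 = 0.4726.
Step 5 — Type: Im(Z) = 124.6 ⇒ lagging (phase φ = 61.8°).

PF = 0.4726 (lagging, φ = 61.8°)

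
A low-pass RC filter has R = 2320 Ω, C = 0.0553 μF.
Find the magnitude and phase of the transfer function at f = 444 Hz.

Step 1 — Angular frequency: ω = 2π·444 = 2790 rad/s.
Step 2 — Transfer function: H(jω) = 1/(1 + jωRC).
Step 3 — Denominator: 1 + jωRC = 1 + j·2790·2320·5.53e-08 = 1 + j0.3579.
Step 4 — H = 0.8864 - j0.3173.
Step 5 — Magnitude: |H| = 0.9415 (-0.5 dB); phase: φ = -19.7°.

|H| = 0.9415 (-0.5 dB), φ = -19.7°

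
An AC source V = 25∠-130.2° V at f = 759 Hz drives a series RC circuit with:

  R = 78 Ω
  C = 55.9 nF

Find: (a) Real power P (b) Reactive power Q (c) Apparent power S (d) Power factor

Step 1 — Angular frequency: ω = 2π·f = 2π·759 = 4769 rad/s.
Step 2 — Component impedances:
  R: Z = R = 78 Ω
  C: Z = 1/(jωC) = -j/(ω·C) = 0 - j3751 Ω
Step 3 — Series combination: Z_total = R + C = 78 - j3751 Ω = 3752∠-88.8° Ω.
Step 4 — Source phasor: V = 25∠-130.2° V = -16.14 - j19.09 V.
Step 5 — Current: I = V / Z = 0.004999 - j0.004406 A = 0.006663∠-41.4° A.
Step 6 — Complex power: S = V·I* = 0.003463 - j0.1665 VA.
Step 7 — Real power: P = Re(S) = 0.003463 W.
Step 8 — Reactive power: Q = Im(S) = -0.1665 VAR.
Step 9 — Apparent power: |S| = 0.1666 VA.
Step 10 — Power factor: PF = P/|S| = 0.02079 (leading).

(a) P = 0.003463 W  (b) Q = -0.1665 VAR  (c) S = 0.1666 VA  (d) PF = 0.02079 (leading)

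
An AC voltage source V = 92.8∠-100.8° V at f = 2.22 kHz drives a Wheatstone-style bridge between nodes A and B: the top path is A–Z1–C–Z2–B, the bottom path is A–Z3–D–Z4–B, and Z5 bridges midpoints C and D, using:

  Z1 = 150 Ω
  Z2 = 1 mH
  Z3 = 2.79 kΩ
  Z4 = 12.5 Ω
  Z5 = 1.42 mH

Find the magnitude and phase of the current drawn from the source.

Step 1 — Angular frequency: ω = 2π·f = 2π·2220 = 1.395e+04 rad/s.
Step 2 — Component impedances:
  Z1: Z = R = 150 Ω
  Z2: Z = jωL = j·1.395e+04·0.001 = 0 + j13.95 Ω
  Z3: Z = R = 2790 Ω
  Z4: Z = R = 12.5 Ω
  Z5: Z = jωL = j·1.395e+04·0.00142 = 0 + j19.81 Ω
Step 3 — Bridge requires nodal analysis (the Z5 bridge couples midpoints C and D, so the two paths cannot be reduced to a simple series/parallel combination). Setting node B to ground and injecting 1 A at node A, the 3-node admittance system at A, C, D solves to V_A = Z_AB = 144.5 + j8.183 Ω = 144.7∠3.2° Ω.
Step 4 — Source phasor: V = 92.8∠-100.8° V = -17.39 - j91.16 V.
Step 5 — Ohm's law: I = V / Z_total = (-17.39 - j91.16) / (144.5 + j8.183) = -0.1555 - j0.622 A.
Step 6 — Convert to polar: |I| = 0.6411 A, ∠I = -104.0°.

I = 0.6411∠-104.0° A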